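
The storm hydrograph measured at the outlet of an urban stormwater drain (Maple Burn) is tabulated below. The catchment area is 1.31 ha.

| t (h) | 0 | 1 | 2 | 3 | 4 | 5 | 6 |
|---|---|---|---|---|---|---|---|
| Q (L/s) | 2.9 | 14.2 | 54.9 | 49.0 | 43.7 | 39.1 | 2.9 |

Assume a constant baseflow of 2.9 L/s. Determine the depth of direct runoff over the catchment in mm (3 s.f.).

Direct runoff: 0.0, 11.3, 52.0, 46.1, 40.8, 36.2, 0.0 L/s; ΣQ_DR = 186.4 L/s.
V = ΣQ_DR · Δt = 186.4 × 3600 s = 6.710 × 10^5 L.
Over A = 1.31 ha, depth = V / A = 51.2 mm.

d ≈ 51.2 mm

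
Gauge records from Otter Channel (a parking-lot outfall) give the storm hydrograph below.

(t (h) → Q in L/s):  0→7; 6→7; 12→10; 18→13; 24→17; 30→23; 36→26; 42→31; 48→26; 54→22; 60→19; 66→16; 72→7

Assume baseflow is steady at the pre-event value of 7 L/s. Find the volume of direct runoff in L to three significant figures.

Direct-runoff ordinates (Q − Q_b): 0.0, 0.0, 3.0, 6.0, 10.0, 16.0, 19.0, 24.0, 19.0, 15.0, 12.0, 9.0, 0.0 L/s.
ΣQ_DR = 133.0 L/s.
With Δt = 6 h = 21600 s, V = ΣQ_DR · Δt = 133.0 × 21600 = 2.87 × 10^6 L.

V ≈ 2.87 × 10^6 L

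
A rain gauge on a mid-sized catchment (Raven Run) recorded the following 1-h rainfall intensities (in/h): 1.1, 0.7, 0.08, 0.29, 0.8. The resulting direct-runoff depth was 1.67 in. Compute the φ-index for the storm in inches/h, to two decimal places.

φ ≈ 0.31 in/h

Only the 3 blocks with intensity above φ contribute runoff: 1.1, 0.7, 0.8 in/h.
Σ(I−φ)·Δt = d  ⇒  (1.1+0.7+0.8 − 3φ)·1 = 1.67
φ = (2.600 − 1.67/1) / 3 = 0.31 in/h.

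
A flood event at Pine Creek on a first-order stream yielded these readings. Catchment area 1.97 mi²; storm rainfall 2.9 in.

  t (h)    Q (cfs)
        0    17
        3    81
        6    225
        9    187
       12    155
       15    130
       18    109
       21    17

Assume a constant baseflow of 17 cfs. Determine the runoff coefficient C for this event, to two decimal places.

C ≈ 0.64

ΣQ_DR = 785.0 cfs; V = ΣQ_DR·Δt = 8.478 × 10^6 ft³.
Runoff depth d = V / A = 1.852 in.
C = d / P = 1.852 / 2.9 = 0.64.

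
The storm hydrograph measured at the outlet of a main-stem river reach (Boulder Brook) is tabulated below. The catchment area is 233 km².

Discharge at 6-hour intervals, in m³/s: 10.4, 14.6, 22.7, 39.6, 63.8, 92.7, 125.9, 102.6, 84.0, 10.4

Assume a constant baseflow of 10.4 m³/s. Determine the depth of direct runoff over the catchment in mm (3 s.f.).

Direct runoff: 0.0, 4.2, 12.3, 29.2, 53.4, 82.3, 115.5, 92.2, 73.6, 0.0 m³/s; ΣQ_DR = 462.7 m³/s.
V = ΣQ_DR · Δt = 462.7 × 21600 s = 9.994 × 10^6 m³.
Over A = 233 km², depth = V / A = 42.9 mm.

d ≈ 42.9 mm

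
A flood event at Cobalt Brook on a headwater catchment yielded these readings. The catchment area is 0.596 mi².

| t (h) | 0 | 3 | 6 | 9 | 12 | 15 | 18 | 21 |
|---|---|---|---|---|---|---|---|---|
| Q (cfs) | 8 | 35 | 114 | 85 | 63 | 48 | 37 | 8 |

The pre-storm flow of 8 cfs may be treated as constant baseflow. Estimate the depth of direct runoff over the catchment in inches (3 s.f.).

d ≈ 2.61 in

Direct runoff: 0.0, 27.0, 106.0, 77.0, 55.0, 40.0, 29.0, 0.0 cfs; ΣQ_DR = 334.0 cfs.
V = ΣQ_DR · Δt = 334.0 × 10800 s = 3.607 × 10^6 ft³.
Over A = 0.596 mi², depth = V / A = 2.61 in.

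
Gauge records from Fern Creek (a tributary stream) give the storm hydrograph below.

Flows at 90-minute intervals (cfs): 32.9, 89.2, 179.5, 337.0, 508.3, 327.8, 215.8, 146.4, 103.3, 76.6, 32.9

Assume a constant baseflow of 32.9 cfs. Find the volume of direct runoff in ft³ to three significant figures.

Direct-runoff ordinates (Q − Q_b): 0.0, 56.3, 146.6, 304.1, 475.4, 294.9, 182.9, 113.5, 70.4, 43.7, 0.0 cfs.
ΣQ_DR = 1688 cfs.
With Δt = 1.5 h = 5400 s, V = ΣQ_DR · Δt = 1688 × 5400 = 9.11 × 10^6 ft³.

V ≈ 9.11 × 10^6 ft³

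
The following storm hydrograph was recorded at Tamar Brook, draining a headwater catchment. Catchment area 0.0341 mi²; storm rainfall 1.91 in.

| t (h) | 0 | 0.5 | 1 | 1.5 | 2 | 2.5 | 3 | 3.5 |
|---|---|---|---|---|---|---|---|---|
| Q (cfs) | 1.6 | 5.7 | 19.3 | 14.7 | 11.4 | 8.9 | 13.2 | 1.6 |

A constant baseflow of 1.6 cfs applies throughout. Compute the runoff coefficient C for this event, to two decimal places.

C ≈ 0.76

ΣQ_DR = 63.60 cfs; V = ΣQ_DR·Δt = 1.145 × 10^5 ft³.
Runoff depth d = V / A = 1.445 in.
C = d / P = 1.445 / 1.91 = 0.76.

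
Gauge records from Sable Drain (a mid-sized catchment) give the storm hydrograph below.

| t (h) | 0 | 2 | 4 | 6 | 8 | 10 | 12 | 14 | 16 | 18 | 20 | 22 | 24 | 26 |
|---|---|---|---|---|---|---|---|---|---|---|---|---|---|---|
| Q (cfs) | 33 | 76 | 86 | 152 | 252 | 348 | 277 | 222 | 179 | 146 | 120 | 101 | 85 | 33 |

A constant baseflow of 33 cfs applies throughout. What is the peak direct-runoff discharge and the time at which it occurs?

Subtracting baseflow gives direct-runoff ordinates: 0.0, 43.0, 53.0, 119.0, 219.0, 315.0, 244.0, 189.0, 146.0, 113.0, 87.0, 68.0, 52.0, 0.0 cfs.
The maximum is 315.0 cfs, occurring at the reading for t = 10 h.

Q_p = 315.0 cfs at t = 10 h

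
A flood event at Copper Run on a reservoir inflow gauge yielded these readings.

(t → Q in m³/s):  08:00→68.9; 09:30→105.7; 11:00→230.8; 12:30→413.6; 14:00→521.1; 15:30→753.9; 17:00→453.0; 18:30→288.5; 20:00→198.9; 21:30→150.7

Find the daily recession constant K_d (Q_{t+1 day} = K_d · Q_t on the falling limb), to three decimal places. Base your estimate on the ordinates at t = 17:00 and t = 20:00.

Between t = 17:00 and t = 20:00 the flow falls from 453.0 to 198.9 m³/s over 2×1.5 h = 3 h.
Per-interval ratio K = (198.9/453.0)^(1/2) = 0.6626; K_d = K^(24/1.5) = 0.001.

K_d ≈ 0.001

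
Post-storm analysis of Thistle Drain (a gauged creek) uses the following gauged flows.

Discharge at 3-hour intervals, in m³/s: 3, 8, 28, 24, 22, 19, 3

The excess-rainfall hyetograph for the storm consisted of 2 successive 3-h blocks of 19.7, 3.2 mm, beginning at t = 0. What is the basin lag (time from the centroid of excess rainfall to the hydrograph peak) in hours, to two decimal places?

t_L ≈ 4.08 h

Centroid of excess rainfall: t_c = Σ P_i·t̄_i / ΣP_i = 1.9192 h (block centres at 1.5, 4.5 h).
Hydrograph peak occurs at t = 6 h, so basin lag t_L = 6 − 1.9192 = 4.08 h.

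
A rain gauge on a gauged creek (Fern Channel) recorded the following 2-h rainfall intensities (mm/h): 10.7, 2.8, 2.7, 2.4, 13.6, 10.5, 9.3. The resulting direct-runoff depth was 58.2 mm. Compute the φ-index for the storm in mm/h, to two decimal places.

Only the 4 blocks with intensity above φ contribute runoff: 10.7, 13.6, 10.5, 9.3 mm/h.
Σ(I−φ)·Δt = d  ⇒  (10.7+13.6+10.5+9.3 − 4φ)·2 = 58.2
φ = (44.10 − 58.2/2) / 4 = 3.75 mm/h.

φ ≈ 3.75 mm/h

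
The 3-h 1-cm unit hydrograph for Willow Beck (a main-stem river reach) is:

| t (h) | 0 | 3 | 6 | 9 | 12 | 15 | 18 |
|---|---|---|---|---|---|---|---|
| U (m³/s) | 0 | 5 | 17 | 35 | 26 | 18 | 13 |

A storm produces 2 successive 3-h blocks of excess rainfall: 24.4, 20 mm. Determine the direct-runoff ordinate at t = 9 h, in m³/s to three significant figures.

Q ≈ 119 m³/s

By discrete convolution, Q_j = Σ (P_i / 10 mm) · U_{j−i}.
At t = 9 h (j=3): Q = (24.4/10)·35 + (20/10)·17 = 119 m³/s.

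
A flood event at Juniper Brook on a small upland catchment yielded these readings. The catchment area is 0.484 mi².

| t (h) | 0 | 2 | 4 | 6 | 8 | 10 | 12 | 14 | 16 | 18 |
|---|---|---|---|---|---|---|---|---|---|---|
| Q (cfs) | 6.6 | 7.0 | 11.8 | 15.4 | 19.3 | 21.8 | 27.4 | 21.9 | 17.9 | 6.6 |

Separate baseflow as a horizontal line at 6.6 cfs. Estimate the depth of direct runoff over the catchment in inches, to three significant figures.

d ≈ 0.574 in

Direct runoff: 0.0, 0.4, 5.2, 8.8, 12.7, 15.2, 20.8, 15.3, 11.3, 0.0 cfs; ΣQ_DR = 89.70 cfs.
V = ΣQ_DR · Δt = 89.70 × 7200 s = 6.458 × 10^5 ft³.
Over A = 0.484 mi², depth = V / A = 0.574 in.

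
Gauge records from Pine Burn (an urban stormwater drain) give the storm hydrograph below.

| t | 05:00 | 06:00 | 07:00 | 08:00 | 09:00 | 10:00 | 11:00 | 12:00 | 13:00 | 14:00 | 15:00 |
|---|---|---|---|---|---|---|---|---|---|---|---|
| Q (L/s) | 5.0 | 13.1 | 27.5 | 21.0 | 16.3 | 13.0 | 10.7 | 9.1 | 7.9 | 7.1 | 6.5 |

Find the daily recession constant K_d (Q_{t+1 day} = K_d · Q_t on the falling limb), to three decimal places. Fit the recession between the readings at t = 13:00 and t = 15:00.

Between t = 13:00 and t = 15:00 the flow falls from 7.9 to 6.5 L/s over 2×1 h = 2 h.
Per-interval ratio K = (6.5/7.9)^(1/2) = 0.9071; K_d = K^(24/1) = 0.096.

K_d ≈ 0.096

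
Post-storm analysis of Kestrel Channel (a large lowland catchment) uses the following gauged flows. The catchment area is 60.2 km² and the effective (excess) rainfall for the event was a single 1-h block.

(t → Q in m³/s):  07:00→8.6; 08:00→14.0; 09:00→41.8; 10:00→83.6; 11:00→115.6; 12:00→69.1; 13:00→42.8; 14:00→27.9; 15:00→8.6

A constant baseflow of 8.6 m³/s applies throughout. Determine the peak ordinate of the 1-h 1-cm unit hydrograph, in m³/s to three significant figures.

Direct runoff: 0.0, 5.4, 33.2, 75.0, 107.0, 60.5, 34.2, 19.3, 0.0 m³/s; ΣQ_DR = 334.6 m³/s, peak = 107.0 m³/s.
Runoff depth d = ΣQ_DR·Δt / A = 334.6 × 3600 / (60.2 km²) = 20.01 mm.
The 1-cm UH is the DRH scaled by (10 mm)/d, so U_p = 107.0 × 10/20.01 = 53.5 m³/s.

U_p ≈ 53.5 m³/s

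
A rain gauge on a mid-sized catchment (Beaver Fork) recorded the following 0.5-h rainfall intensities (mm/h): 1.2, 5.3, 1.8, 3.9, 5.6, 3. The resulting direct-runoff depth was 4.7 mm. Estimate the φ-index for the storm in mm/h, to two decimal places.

φ ≈ 2.10 mm/h

Only the 4 blocks with intensity above φ contribute runoff: 5.3, 3.9, 5.6, 3 mm/h.
Σ(I−φ)·Δt = d  ⇒  (5.3+3.9+5.6+3 − 4φ)·0.5 = 4.7
φ = (17.80 − 4.7/0.5) / 4 = 2.10 mm/h.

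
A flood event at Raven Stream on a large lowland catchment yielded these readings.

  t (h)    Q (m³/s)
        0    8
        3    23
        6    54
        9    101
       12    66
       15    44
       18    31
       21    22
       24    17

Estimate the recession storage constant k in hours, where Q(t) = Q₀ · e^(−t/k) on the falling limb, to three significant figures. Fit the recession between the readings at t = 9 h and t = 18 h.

On the falling limb, Q drops from 101 to 31 m³/s between t = 9 h and t = 18 h (Δt = 9 h).
k = −Δt / ln(Q₂/Q₁) = −9 / ln(31/101) = 7.62 h.

k ≈ 7.62 h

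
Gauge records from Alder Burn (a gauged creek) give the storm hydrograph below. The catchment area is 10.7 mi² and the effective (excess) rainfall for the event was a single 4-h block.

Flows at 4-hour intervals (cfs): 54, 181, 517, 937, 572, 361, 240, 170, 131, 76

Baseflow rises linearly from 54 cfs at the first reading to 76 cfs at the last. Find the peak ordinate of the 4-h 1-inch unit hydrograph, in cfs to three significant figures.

Direct runoff: 0.00, 124.56, 458.11, 875.67, 508.22, 294.78, 171.33, 98.89, 57.44, 0.00 cfs; ΣQ_DR = 2589 cfs, peak = 875.67 cfs.
Runoff depth d = ΣQ_DR·Δt / A = 2589 × 14400 / (10.7 mi²) = 1.500 in.
The 1-inch UH is the DRH scaled by (1 in)/d, so U_p = 875.67 × 1/1.500 = 584 cfs.

U_p ≈ 584 cfs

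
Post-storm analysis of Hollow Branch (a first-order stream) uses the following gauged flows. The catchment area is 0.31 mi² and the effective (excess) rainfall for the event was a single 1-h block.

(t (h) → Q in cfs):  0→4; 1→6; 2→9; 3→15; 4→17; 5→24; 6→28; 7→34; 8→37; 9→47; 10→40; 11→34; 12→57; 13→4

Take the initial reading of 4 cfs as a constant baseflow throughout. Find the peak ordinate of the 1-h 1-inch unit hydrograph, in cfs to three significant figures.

U_p ≈ 35.3 cfs

Direct runoff: 0.0, 2.0, 5.0, 11.0, 13.0, 20.0, 24.0, 30.0, 33.0, 43.0, 36.0, 30.0, 53.0, 0.0 cfs; ΣQ_DR = 300.0 cfs, peak = 53.0 cfs.
Runoff depth d = ΣQ_DR·Δt / A = 300.0 × 3600 / (0.31 mi²) = 1.500 in.
The 1-inch UH is the DRH scaled by (1 in)/d, so U_p = 53.0 × 1/1.500 = 35.3 cfs.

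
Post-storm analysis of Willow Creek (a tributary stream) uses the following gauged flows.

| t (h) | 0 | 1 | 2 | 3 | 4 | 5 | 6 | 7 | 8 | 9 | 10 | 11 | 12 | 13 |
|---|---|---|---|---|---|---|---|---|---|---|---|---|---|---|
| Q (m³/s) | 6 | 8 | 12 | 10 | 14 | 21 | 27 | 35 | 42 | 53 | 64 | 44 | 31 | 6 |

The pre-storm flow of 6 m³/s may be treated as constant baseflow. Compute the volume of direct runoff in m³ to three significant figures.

Direct-runoff ordinates (Q − Q_b): 0.0, 2.0, 6.0, 4.0, 8.0, 15.0, 21.0, 29.0, 36.0, 47.0, 58.0, 38.0, 25.0, 0.0 m³/s.
ΣQ_DR = 289.0 m³/s.
With Δt = 1 h = 3600 s, V = ΣQ_DR · Δt = 289.0 × 3600 = 1.04 × 10^6 m³.

V ≈ 1.04 × 10^6 m³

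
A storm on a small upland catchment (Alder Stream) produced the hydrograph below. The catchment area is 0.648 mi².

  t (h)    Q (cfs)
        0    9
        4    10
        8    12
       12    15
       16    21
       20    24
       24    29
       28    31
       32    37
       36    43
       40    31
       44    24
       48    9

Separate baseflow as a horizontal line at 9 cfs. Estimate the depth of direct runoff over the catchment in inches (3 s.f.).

Direct runoff: 0.0, 1.0, 3.0, 6.0, 12.0, 15.0, 20.0, 22.0, 28.0, 34.0, 22.0, 15.0, 0.0 cfs; ΣQ_DR = 178.0 cfs.
V = ΣQ_DR · Δt = 178.0 × 14400 s = 2.563 × 10^6 ft³.
Over A = 0.648 mi², depth = V / A = 1.70 in.

d ≈ 1.70 in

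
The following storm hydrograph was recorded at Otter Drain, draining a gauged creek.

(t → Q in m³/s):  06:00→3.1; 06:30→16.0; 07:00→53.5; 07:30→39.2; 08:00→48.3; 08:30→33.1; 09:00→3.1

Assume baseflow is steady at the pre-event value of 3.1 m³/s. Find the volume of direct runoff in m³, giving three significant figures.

V ≈ 3.14 × 10^5 m³

Direct-runoff ordinates (Q − Q_b): 0.0, 12.9, 50.4, 36.1, 45.2, 30.0, 0.0 m³/s.
ΣQ_DR = 174.6 m³/s.
With Δt = 0.5 h = 1800 s, V = ΣQ_DR · Δt = 174.6 × 1800 = 3.14 × 10^5 m³.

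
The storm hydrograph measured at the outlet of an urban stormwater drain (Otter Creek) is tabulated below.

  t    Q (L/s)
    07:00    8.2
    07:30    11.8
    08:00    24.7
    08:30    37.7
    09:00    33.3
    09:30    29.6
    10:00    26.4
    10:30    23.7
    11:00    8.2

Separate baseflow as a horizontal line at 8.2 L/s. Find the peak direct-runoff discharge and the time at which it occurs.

Q_p = 29.5 L/s at t = 08:30

Subtracting baseflow gives direct-runoff ordinates: 0.0, 3.6, 16.5, 29.5, 25.1, 21.4, 18.2, 15.5, 0.0 L/s.
The maximum is 29.5 L/s, occurring at the reading for t = 08:30.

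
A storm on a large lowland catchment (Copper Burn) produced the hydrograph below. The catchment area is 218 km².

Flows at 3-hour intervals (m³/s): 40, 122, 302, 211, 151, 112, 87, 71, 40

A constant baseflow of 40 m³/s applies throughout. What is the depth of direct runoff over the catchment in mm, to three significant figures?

d ≈ 38.4 mm

Direct runoff: 0.0, 82.0, 262.0, 171.0, 111.0, 72.0, 47.0, 31.0, 0.0 m³/s; ΣQ_DR = 776.0 m³/s.
V = ΣQ_DR · Δt = 776.0 × 10800 s = 8.381 × 10^6 m³.
Over A = 218 km², depth = V / A = 38.4 mm.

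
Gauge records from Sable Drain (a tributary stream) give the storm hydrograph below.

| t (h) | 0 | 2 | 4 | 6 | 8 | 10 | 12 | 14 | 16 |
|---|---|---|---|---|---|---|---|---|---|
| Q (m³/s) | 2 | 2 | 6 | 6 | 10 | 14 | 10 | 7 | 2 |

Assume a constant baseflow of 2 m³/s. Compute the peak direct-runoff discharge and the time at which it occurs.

Subtracting baseflow gives direct-runoff ordinates: 0.0, 0.0, 4.0, 4.0, 8.0, 12.0, 8.0, 5.0, 0.0 m³/s.
The maximum is 12.0 m³/s, occurring at the reading for t = 10 h.

Q_p = 12.0 m³/s at t = 10 h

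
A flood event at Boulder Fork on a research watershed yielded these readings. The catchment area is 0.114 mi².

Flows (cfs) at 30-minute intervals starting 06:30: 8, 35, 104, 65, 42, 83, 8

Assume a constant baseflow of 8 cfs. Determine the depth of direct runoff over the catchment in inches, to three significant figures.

Direct runoff: 0.0, 27.0, 96.0, 57.0, 34.0, 75.0, 0.0 cfs; ΣQ_DR = 289.0 cfs.
V = ΣQ_DR · Δt = 289.0 × 1800 s = 5.202 × 10^5 ft³.
Over A = 0.114 mi², depth = V / A = 1.96 in.

d ≈ 1.96 in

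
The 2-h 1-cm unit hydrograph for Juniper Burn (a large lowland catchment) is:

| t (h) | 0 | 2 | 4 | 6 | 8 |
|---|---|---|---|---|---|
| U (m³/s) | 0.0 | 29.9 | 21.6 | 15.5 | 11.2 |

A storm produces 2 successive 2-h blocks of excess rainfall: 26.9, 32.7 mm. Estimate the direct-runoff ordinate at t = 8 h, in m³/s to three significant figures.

Q ≈ 80.8 m³/s

By discrete convolution, Q_j = Σ (P_i / 10 mm) · U_{j−i}.
At t = 8 h (j=4): Q = (26.9/10)·11.2 + (32.7/10)·15.5 = 80.8 m³/s.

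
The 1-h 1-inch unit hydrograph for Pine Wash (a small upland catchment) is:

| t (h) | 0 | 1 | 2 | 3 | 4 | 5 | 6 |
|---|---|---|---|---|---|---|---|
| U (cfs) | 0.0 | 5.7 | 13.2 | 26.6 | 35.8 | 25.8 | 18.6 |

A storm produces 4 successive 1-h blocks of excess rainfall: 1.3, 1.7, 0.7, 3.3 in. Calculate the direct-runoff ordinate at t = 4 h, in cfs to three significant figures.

By discrete convolution, Q_j = Σ (P_i / 1 in) · U_{j−i}.
At t = 4 h (j=4): Q = (1.3/1)·35.8 + (1.7/1)·26.6 + (0.7/1)·13.2 + (3.3/1)·5.7 = 120 cfs.

Q ≈ 120 cfs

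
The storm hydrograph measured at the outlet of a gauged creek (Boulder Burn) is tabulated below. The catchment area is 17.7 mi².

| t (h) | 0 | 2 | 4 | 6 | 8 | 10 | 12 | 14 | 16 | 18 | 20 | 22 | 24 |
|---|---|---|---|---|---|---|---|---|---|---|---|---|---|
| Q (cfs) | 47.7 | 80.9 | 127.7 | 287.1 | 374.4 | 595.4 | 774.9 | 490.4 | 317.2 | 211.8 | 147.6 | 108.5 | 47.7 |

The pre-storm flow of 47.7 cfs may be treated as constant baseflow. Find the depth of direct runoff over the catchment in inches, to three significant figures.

Direct runoff: 0.0, 33.2, 80.0, 239.4, 326.7, 547.7, 727.2, 442.7, 269.5, 164.1, 99.9, 60.8, 0.0 cfs; ΣQ_DR = 2991 cfs.
V = ΣQ_DR · Δt = 2991 × 7200 s = 2.154 × 10^7 ft³.
Over A = 17.7 mi², depth = V / A = 0.524 in.

d ≈ 0.524 in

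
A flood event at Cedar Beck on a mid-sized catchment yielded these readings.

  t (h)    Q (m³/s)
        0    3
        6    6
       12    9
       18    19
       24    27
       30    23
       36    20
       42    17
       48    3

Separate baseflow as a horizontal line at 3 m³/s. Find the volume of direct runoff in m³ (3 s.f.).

V ≈ 2.16 × 10^6 m³

Direct-runoff ordinates (Q − Q_b): 0.0, 3.0, 6.0, 16.0, 24.0, 20.0, 17.0, 14.0, 0.0 m³/s.
ΣQ_DR = 100.0 m³/s.
With Δt = 6 h = 21600 s, V = ΣQ_DR · Δt = 100.0 × 21600 = 2.16 × 10^6 m³.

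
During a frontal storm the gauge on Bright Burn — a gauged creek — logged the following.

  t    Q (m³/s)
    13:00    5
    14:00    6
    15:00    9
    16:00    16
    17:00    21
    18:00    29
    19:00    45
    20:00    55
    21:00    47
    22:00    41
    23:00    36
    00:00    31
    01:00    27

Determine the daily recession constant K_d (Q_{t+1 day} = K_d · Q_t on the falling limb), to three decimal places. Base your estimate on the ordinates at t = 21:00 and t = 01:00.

Between t = 21:00 and t = 01:00 the flow falls from 47 to 27 m³/s over 4×1 h = 4 h.
Per-interval ratio K = (27/47)^(1/4) = 0.8706; K_d = K^(24/1) = 0.036.

K_d ≈ 0.036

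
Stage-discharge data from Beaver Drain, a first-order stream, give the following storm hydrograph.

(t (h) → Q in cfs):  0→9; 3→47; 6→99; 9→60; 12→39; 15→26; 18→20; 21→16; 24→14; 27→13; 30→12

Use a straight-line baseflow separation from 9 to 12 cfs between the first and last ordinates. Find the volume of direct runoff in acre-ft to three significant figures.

Direct-runoff ordinates (Q − Q_b): 0.00, 37.70, 89.40, 50.10, 28.80, 15.50, 9.20, 4.90, 2.60, 1.30, 0.00 cfs.
ΣQ_DR = 239.5 cfs.
With Δt = 3 h = 10800 s, V = ΣQ_DR · Δt = 239.5 × 10800 = 2.59 × 10^6 ft³ = 59.4 acre-ft.

V ≈ 59.4 acre-ft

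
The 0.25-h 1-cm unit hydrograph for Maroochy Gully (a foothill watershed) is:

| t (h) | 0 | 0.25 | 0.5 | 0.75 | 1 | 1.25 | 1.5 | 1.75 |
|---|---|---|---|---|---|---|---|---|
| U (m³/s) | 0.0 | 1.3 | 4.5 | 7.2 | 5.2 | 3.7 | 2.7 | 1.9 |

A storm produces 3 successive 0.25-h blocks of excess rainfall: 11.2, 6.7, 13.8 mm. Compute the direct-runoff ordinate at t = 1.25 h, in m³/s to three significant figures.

By discrete convolution, Q_j = Σ (P_i / 10 mm) · U_{j−i}.
At t = 1.25 h (j=5): Q = (11.2/10)·3.7 + (6.7/10)·5.2 + (13.8/10)·7.2 = 17.6 m³/s.

Q ≈ 17.6 m³/s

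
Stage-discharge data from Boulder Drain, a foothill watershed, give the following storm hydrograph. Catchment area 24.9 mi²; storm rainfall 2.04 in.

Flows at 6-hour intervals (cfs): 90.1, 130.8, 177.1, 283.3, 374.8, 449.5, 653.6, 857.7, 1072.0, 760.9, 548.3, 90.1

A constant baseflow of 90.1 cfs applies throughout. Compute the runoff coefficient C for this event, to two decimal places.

C ≈ 0.81

ΣQ_DR = 4407 cfs; V = ΣQ_DR·Δt = 9.519 × 10^7 ft³.
Runoff depth d = V / A = 1.646 in.
C = d / P = 1.646 / 2.04 = 0.81.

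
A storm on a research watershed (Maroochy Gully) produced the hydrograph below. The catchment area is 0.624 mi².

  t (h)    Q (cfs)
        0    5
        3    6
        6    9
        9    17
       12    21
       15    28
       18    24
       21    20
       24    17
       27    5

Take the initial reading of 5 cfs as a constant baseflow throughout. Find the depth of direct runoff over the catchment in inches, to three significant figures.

Direct runoff: 0.0, 1.0, 4.0, 12.0, 16.0, 23.0, 19.0, 15.0, 12.0, 0.0 cfs; ΣQ_DR = 102.0 cfs.
V = ΣQ_DR · Δt = 102.0 × 10800 s = 1.102 × 10^6 ft³.
Over A = 0.624 mi², depth = V / A = 0.760 in.

d ≈ 0.760 in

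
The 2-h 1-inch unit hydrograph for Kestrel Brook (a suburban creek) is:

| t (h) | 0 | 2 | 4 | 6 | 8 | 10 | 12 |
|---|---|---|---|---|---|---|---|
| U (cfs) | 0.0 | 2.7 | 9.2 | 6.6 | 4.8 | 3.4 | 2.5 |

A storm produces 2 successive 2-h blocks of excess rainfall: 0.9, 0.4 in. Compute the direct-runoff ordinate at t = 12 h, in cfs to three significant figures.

Q ≈ 3.61 cfs

By discrete convolution, Q_j = Σ (P_i / 1 in) · U_{j−i}.
At t = 12 h (j=6): Q = (0.9/1)·2.5 + (0.4/1)·3.4 = 3.61 cfs.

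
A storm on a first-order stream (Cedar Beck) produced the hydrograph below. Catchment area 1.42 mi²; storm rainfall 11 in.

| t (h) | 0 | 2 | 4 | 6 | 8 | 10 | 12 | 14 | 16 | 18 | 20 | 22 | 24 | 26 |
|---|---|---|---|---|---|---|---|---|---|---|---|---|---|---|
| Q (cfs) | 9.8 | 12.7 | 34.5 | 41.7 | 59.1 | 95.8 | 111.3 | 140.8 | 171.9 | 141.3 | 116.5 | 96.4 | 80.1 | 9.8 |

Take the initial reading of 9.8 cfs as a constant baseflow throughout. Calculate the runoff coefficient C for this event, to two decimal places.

C ≈ 0.20

ΣQ_DR = 984.5 cfs; V = ΣQ_DR·Δt = 7.088 × 10^6 ft³.
Runoff depth d = V / A = 2.149 in.
C = d / P = 2.149 / 11 = 0.20.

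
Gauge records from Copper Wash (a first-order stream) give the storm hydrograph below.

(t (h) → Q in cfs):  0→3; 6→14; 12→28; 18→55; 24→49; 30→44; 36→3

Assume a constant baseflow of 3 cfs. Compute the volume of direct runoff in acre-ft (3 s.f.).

V ≈ 86.8 acre-ft

Direct-runoff ordinates (Q − Q_b): 0.0, 11.0, 25.0, 52.0, 46.0, 41.0, 0.0 cfs.
ΣQ_DR = 175.0 cfs.
With Δt = 6 h = 21600 s, V = ΣQ_DR · Δt = 175.0 × 21600 = 3.78 × 10^6 ft³ = 86.8 acre-ft.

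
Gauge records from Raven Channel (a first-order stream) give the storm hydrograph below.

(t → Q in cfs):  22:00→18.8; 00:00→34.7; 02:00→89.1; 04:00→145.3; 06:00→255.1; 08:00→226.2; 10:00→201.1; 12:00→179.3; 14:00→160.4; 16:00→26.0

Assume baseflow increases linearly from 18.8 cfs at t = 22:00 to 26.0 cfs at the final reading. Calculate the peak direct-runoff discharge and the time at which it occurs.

Q_p = 233.10 cfs at t = 06:00

Subtracting baseflow gives direct-runoff ordinates: 0.00, 15.10, 68.70, 124.10, 233.10, 203.40, 177.50, 154.90, 135.20, 0.00 cfs.
The maximum is 233.10 cfs, occurring at the reading for t = 06:00.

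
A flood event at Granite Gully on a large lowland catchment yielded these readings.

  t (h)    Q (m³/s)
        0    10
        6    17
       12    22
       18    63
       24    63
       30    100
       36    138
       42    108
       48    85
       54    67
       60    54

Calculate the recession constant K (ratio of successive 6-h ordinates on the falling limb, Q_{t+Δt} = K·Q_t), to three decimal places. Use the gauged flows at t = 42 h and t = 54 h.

K ≈ 0.788

Using the recession-limb readings at t = 42 h and t = 54 h: Q falls from 108 to 67 m³/s over 2 intervals.
K = (Q₂/Q₁)^(1/2) = (67/108)^(1/2) = 0.788.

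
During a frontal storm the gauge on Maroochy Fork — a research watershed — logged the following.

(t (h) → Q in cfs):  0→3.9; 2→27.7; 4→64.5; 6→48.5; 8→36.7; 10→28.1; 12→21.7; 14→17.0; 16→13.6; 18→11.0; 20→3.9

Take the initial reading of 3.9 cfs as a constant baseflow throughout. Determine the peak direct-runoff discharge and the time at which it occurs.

Q_p = 60.6 cfs at t = 4 h

Subtracting baseflow gives direct-runoff ordinates: 0.0, 23.8, 60.6, 44.6, 32.8, 24.2, 17.8, 13.1, 9.7, 7.1, 0.0 cfs.
The maximum is 60.6 cfs, occurring at the reading for t = 4 h.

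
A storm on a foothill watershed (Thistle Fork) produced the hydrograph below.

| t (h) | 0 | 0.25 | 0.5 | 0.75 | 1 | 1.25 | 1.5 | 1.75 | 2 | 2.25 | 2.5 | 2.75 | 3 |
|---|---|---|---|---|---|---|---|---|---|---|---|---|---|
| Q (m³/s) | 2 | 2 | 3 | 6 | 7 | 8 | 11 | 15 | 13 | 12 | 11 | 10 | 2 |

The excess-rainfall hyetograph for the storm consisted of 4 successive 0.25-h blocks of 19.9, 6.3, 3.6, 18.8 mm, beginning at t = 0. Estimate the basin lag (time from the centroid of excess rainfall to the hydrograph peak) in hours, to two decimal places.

Centroid of excess rainfall: t_c = Σ P_i·t̄_i / ΣP_i = 0.4846 h (block centres at 0.125, 0.375, 0.625, 0.875 h).
Hydrograph peak occurs at t = 1.75 h, so basin lag t_L = 1.75 − 0.4846 = 1.27 h.

t_L ≈ 1.27 h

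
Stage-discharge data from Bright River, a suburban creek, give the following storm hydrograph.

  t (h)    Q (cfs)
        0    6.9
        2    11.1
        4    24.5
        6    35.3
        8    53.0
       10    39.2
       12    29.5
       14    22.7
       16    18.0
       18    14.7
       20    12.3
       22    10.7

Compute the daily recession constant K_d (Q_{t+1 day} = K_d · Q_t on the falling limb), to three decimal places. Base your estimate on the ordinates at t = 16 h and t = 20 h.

Between t = 16 h and t = 20 h the flow falls from 18.0 to 12.3 cfs over 2×2 h = 4 h.
Per-interval ratio K = (12.3/18.0)^(1/2) = 0.8266; K_d = K^(24/2) = 0.102.

K_d ≈ 0.102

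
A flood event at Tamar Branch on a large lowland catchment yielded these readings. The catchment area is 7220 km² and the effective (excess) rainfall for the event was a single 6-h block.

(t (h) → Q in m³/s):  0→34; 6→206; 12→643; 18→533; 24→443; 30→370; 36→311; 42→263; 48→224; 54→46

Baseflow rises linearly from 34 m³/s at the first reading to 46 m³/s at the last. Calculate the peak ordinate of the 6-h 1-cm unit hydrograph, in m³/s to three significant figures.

U_p ≈ 758 m³/s

Direct runoff: 0.00, 170.67, 606.33, 495.00, 403.67, 329.33, 269.00, 219.67, 179.33, 0.00 m³/s; ΣQ_DR = 2673 m³/s, peak = 606.33 m³/s.
Runoff depth d = ΣQ_DR·Δt / A = 2673 × 21600 / (7220 km²) = 7.997 mm.
The 1-cm UH is the DRH scaled by (10 mm)/d, so U_p = 606.33 × 10/7.997 = 758 m³/s.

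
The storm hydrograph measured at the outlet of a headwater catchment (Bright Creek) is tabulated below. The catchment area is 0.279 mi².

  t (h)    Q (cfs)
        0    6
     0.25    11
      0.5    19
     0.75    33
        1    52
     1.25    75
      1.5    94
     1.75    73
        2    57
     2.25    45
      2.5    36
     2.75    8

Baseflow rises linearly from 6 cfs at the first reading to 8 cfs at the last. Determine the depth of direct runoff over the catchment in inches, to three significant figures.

d ≈ 0.590 in

Direct runoff: 0.00, 4.82, 12.64, 26.45, 45.27, 68.09, 86.91, 65.73, 49.55, 37.36, 28.18, 0.00 cfs; ΣQ_DR = 425.0 cfs.
V = ΣQ_DR · Δt = 425.0 × 900 s = 3.825 × 10^5 ft³.
Over A = 0.279 mi², depth = V / A = 0.590 in.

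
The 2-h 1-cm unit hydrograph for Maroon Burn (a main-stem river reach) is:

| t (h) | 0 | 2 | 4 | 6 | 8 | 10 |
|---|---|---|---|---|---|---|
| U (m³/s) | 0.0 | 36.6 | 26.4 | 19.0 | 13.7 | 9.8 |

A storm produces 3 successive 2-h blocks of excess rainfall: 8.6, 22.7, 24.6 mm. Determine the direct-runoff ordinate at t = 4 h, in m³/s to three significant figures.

By discrete convolution, Q_j = Σ (P_i / 10 mm) · U_{j−i}.
At t = 4 h (j=2): Q = (8.6/10)·26.4 + (22.7/10)·36.6 + (24.6/10)·0.0 = 106 m³/s.

Q ≈ 106 m³/s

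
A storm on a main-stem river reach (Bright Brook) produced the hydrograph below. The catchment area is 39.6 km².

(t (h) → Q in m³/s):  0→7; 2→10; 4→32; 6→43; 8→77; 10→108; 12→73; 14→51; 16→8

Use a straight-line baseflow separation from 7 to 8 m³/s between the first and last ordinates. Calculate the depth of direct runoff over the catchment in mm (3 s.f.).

Direct runoff: 0.00, 2.88, 24.75, 35.62, 69.50, 100.38, 65.25, 43.12, 0.00 m³/s; ΣQ_DR = 341.5 m³/s.
V = ΣQ_DR · Δt = 341.5 × 7200 s = 2.459 × 10^6 m³.
Over A = 39.6 km², depth = V / A = 62.1 mm.

d ≈ 62.1 mm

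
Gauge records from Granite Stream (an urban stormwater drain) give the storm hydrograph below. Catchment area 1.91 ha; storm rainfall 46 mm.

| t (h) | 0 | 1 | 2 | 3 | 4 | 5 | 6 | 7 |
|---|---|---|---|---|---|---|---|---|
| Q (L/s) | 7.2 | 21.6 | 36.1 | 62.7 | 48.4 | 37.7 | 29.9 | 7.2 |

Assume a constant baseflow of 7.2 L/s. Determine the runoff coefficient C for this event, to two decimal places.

ΣQ_DR = 193.2 L/s; V = ΣQ_DR·Δt = 6.955 × 10^5 L.
Runoff depth d = V / A = 36.41 mm.
C = d / P = 36.41 / 46 = 0.79.

C ≈ 0.79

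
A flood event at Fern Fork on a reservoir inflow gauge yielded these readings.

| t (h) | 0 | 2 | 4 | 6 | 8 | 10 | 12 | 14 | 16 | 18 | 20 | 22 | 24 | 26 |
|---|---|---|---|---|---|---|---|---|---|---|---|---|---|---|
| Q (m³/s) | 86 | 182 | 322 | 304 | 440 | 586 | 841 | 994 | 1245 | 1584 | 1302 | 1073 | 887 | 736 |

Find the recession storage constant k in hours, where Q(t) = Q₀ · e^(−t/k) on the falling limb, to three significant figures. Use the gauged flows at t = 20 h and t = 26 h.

k ≈ 10.5 h

On the falling limb, Q drops from 1302 to 736 m³/s between t = 20 h and t = 26 h (Δt = 6 h).
k = −Δt / ln(Q₂/Q₁) = −6 / ln(736/1302) = 10.5 h.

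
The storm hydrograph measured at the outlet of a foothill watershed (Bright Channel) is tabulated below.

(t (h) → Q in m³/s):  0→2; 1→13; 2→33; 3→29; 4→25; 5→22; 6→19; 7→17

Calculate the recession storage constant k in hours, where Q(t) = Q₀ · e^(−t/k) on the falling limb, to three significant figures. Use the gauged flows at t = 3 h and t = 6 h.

On the falling limb, Q drops from 29 to 19 m³/s between t = 3 h and t = 6 h (Δt = 3 h).
k = −Δt / ln(Q₂/Q₁) = −3 / ln(19/29) = 7.09 h.

k ≈ 7.09 h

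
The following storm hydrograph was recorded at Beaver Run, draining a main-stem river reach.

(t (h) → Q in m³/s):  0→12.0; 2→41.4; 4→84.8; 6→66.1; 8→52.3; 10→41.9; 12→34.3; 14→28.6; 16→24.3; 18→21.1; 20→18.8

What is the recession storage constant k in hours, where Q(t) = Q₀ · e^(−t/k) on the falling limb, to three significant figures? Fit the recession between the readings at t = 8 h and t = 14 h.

k ≈ 9.94 h

On the falling limb, Q drops from 52.3 to 28.6 m³/s between t = 8 h and t = 14 h (Δt = 6 h).
k = −Δt / ln(Q₂/Q₁) = −6 / ln(28.6/52.3) = 9.94 h.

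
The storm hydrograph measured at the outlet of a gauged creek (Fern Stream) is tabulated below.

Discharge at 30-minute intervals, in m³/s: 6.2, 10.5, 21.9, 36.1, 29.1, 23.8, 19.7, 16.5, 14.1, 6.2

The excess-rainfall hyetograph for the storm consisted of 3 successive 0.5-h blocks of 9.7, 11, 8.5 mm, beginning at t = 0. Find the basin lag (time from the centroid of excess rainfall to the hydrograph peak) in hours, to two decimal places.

t_L ≈ 0.77 h

Centroid of excess rainfall: t_c = Σ P_i·t̄_i / ΣP_i = 0.7295 h (block centres at 0.25, 0.75, 1.25 h).
Hydrograph peak occurs at t = 1.5 h, so basin lag t_L = 1.5 − 0.7295 = 0.77 h.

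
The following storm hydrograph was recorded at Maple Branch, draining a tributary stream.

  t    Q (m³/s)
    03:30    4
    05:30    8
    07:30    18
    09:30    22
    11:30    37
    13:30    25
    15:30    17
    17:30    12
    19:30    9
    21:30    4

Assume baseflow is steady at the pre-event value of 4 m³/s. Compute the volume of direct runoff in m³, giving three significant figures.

V ≈ 8.35 × 10^5 m³

Direct-runoff ordinates (Q − Q_b): 0.0, 4.0, 14.0, 18.0, 33.0, 21.0, 13.0, 8.0, 5.0, 0.0 m³/s.
ΣQ_DR = 116.0 m³/s.
With Δt = 2 h = 7200 s, V = ΣQ_DR · Δt = 116.0 × 7200 = 8.35 × 10^5 m³.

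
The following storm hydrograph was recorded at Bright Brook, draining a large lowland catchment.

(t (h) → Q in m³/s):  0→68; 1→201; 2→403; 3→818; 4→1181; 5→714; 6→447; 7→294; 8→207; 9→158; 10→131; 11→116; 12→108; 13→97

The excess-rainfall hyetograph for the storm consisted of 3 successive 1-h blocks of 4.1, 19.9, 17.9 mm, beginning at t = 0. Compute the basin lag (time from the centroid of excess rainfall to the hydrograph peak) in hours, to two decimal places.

t_L ≈ 2.17 h

Centroid of excess rainfall: t_c = Σ P_i·t̄_i / ΣP_i = 1.8294 h (block centres at 0.5, 1.5, 2.5 h).
Hydrograph peak occurs at t = 4 h, so basin lag t_L = 4 − 1.8294 = 2.17 h.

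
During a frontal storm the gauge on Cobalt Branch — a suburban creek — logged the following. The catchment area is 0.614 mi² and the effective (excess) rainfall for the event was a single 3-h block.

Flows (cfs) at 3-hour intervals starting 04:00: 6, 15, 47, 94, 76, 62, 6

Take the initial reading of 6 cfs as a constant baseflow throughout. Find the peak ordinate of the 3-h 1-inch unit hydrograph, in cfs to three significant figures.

U_p ≈ 44.0 cfs

Direct runoff: 0.0, 9.0, 41.0, 88.0, 70.0, 56.0, 0.0 cfs; ΣQ_DR = 264.0 cfs, peak = 88.0 cfs.
Runoff depth d = ΣQ_DR·Δt / A = 264.0 × 10800 / (0.614 mi²) = 1.999 in.
The 1-inch UH is the DRH scaled by (1 in)/d, so U_p = 88.0 × 1/1.999 = 44.0 cfs.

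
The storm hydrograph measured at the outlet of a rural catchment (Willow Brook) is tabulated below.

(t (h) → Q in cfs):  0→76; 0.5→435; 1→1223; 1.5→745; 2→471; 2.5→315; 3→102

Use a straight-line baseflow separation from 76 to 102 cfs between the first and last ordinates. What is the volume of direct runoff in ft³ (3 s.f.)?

V ≈ 4.94 × 10^6 ft³

Direct-runoff ordinates (Q − Q_b): 0.00, 354.67, 1138.33, 656.00, 377.67, 217.33, 0.00 cfs.
ΣQ_DR = 2744 cfs.
With Δt = 0.5 h = 1800 s, V = ΣQ_DR · Δt = 2744 × 1800 = 4.94 × 10^6 ft³.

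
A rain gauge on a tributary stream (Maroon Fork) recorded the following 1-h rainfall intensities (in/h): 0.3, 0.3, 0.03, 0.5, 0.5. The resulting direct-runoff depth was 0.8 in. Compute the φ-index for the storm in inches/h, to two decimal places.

Only the 4 blocks with intensity above φ contribute runoff: 0.3, 0.3, 0.5, 0.5 in/h.
Σ(I−φ)·Δt = d  ⇒  (0.3+0.3+0.5+0.5 − 4φ)·1 = 0.8
φ = (1.600 − 0.8/1) / 4 = 0.20 in/h.

φ ≈ 0.20 in/h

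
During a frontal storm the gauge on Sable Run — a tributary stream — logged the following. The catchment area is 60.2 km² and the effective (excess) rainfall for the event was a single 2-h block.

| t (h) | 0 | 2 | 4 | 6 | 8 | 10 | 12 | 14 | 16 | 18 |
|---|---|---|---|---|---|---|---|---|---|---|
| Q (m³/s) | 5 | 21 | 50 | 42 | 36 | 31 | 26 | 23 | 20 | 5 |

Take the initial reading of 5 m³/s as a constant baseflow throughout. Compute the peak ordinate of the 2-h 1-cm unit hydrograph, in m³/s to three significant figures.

Direct runoff: 0.0, 16.0, 45.0, 37.0, 31.0, 26.0, 21.0, 18.0, 15.0, 0.0 m³/s; ΣQ_DR = 209.0 m³/s, peak = 45.0 m³/s.
Runoff depth d = ΣQ_DR·Δt / A = 209.0 × 7200 / (60.2 km²) = 25.00 mm.
The 1-cm UH is the DRH scaled by (10 mm)/d, so U_p = 45.0 × 10/25.00 = 18.0 m³/s.

U_p ≈ 18.0 m³/s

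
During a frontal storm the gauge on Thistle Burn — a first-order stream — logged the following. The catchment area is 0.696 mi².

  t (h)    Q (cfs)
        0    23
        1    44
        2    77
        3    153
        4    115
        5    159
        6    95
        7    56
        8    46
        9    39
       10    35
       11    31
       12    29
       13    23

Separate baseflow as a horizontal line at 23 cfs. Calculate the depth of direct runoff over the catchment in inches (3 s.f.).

d ≈ 1.34 in

Direct runoff: 0.0, 21.0, 54.0, 130.0, 92.0, 136.0, 72.0, 33.0, 23.0, 16.0, 12.0, 8.0, 6.0, 0.0 cfs; ΣQ_DR = 603.0 cfs.
V = ΣQ_DR · Δt = 603.0 × 3600 s = 2.171 × 10^6 ft³.
Over A = 0.696 mi², depth = V / A = 1.34 in.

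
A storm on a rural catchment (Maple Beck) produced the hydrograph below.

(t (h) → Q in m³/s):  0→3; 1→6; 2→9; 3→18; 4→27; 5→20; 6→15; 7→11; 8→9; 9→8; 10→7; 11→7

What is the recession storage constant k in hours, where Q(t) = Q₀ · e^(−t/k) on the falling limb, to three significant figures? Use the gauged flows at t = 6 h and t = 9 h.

On the falling limb, Q drops from 15 to 8 m³/s between t = 6 h and t = 9 h (Δt = 3 h).
k = −Δt / ln(Q₂/Q₁) = −3 / ln(8/15) = 4.77 h.

k ≈ 4.77 h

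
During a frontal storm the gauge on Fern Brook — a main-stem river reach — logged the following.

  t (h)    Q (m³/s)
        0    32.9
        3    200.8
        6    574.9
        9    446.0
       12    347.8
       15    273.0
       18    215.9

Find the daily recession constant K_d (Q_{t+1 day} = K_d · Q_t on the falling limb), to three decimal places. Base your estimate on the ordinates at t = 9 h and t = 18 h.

Between t = 9 h and t = 18 h the flow falls from 446.0 to 215.9 m³/s over 3×3 h = 9 h.
Per-interval ratio K = (215.9/446.0)^(1/3) = 0.7852; K_d = K^(24/3) = 0.144.

K_d ≈ 0.144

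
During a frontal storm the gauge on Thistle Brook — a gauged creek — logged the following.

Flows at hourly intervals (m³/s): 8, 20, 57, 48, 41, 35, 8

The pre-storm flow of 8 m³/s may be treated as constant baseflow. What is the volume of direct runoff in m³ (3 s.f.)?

Direct-runoff ordinates (Q − Q_b): 0.0, 12.0, 49.0, 40.0, 33.0, 27.0, 0.0 m³/s.
ΣQ_DR = 161.0 m³/s.
With Δt = 1 h = 3600 s, V = ΣQ_DR · Δt = 161.0 × 3600 = 5.80 × 10^5 m³.

V ≈ 5.80 × 10^5 m³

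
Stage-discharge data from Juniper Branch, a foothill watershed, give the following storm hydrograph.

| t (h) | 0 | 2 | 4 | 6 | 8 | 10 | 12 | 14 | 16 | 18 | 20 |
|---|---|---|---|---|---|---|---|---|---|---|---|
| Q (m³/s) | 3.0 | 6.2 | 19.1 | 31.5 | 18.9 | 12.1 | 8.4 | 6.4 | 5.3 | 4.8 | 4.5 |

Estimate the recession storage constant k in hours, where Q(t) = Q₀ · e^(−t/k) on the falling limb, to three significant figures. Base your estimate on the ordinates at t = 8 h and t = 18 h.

k ≈ 7.30 h

On the falling limb, Q drops from 18.9 to 4.8 m³/s between t = 8 h and t = 18 h (Δt = 10 h).
k = −Δt / ln(Q₂/Q₁) = −10 / ln(4.8/18.9) = 7.30 h.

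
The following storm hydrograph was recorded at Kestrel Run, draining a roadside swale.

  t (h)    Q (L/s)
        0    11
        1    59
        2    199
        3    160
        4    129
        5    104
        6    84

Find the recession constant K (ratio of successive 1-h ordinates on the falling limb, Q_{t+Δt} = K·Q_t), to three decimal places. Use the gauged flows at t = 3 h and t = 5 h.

K ≈ 0.806

Using the recession-limb readings at t = 3 h and t = 5 h: Q falls from 160 to 104 L/s over 2 intervals.
K = (Q₂/Q₁)^(1/2) = (104/160)^(1/2) = 0.806.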